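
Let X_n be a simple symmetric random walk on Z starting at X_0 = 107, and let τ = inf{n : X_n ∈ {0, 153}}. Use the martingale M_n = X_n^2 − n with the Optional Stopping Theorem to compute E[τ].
E[τ] = 4922

M_n = X_n^2 − n is a martingale (since E[X_{n+1}^2 | F_n] = X_n^2 + 1). By OST (τ has finite mean in a bounded region), E[M_τ] = E[M_0] = X_0^2 − 0 = 107^2 = 11449. Also E[M_τ] = E[X_τ^2] − E[τ]. The walk exits at 0 or 153, with P(hit 153 first) = 107/153, so E[X_τ^2] = 153^2 · 107/153 + 0 = 16371. Thus E[τ] = E[X_τ^2] − E[M_τ] = 16371 − 11449 = 4922 = 107(153 − 107) = 4922.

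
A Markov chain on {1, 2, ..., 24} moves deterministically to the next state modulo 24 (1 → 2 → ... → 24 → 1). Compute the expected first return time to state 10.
E[T_10 | X_0 = 10] = 24

The chain cycles deterministically, so starting at state 10 it returns in exactly 24 steps. Equivalently, the stationary distribution is uniform π_j = 1/24 for every state j, so by Kac's formula E[T_10] = 1/π_10 = 24.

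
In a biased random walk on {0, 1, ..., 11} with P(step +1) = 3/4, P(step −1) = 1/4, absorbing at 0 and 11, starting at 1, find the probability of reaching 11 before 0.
P(hit 11 before 0) = (1 − (1/3)^1) / (1 − (1/3)^11) = 59049/88573

Let u_k denote P(reach 11 before 0 | start at k). Boundary: u_0 = 0, u_11 = 1. Recurrence: u_k = 3/4·u_{k+1} + 1/4·u_{k-1} for 1 ≤ k ≤ 10. Try u_k = A + B·r^k with r = q/p = (1/4)/(3/4) = 1/3. Substitution satisfies the recurrence; boundary conditions give:
  u_k = (1 − r^k) / (1 − r^N) = (1 − (1/3)^1) / (1 − (1/3)^11) = 59049/88573.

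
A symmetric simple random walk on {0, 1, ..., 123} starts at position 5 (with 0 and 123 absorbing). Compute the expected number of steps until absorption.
E[τ | X_0 = 5] = 590

Let v_k = E[τ | X_0 = k]. Boundary: v_0 = v_123 = 0. Recurrence: v_k = 1 + (v_{k-1} + v_{k+1})/2 for 1 ≤ k ≤ 122. The particular solution to v_k − (v_{k-1} + v_{k+1})/2 = 1 is v_k = −k^2. Adding homogeneous solution A + B k and matching boundaries gives v_k = k (123 − k). Substituting k = 5: v_5 = 5 · 118 = 590.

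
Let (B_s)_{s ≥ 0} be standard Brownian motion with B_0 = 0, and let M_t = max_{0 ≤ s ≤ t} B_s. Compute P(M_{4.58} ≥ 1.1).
P(M_{4.58} ≥ 1.1) = 2·P(B_{4.58} ≥ 1.1) = 2(1 − Φ(1.1/√4.58)) ≈ 0.6073

By the reflection principle for Brownian motion, P(M_t ≥ a) = 2 · P(B_t ≥ a) for a ≥ 0. Since B_t ~ N(0, t), P(B_t ≥ 1.1) = 1 − Φ(1.1/√t) = 1 − Φ(1.1/√4.58) = 1 − Φ(0.5140). So
  P(M_{4.58} ≥ 1.1) = 2(1 − Φ(0.5140)) ≈ 0.6073.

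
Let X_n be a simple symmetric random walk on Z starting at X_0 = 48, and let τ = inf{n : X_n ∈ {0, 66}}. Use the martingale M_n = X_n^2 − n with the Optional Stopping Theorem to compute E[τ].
E[τ] = 864

M_n = X_n^2 − n is a martingale (since E[X_{n+1}^2 | F_n] = X_n^2 + 1). By OST (τ has finite mean in a bounded region), E[M_τ] = E[M_0] = X_0^2 − 0 = 48^2 = 2304. Also E[M_τ] = E[X_τ^2] − E[τ]. The walk exits at 0 or 66, with P(hit 66 first) = 48/66, so E[X_τ^2] = 66^2 · 48/66 + 0 = 3168. Thus E[τ] = E[X_τ^2] − E[M_τ] = 3168 − 2304 = 864 = 48(66 − 48) = 864.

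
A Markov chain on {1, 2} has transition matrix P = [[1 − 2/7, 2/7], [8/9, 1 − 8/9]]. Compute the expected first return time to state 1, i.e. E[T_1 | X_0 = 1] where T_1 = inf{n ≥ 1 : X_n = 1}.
E[T_1 | X_0 = 1] = 1/π_1 = 37/28

For an irreducible recurrent Markov chain with stationary distribution π, E[T_i | X_0 = i] = 1/π_i (Kac's formula). Here π_1 = (8/9)/(2/7 + 8/9) = (8/9)/(74/63) = 28/37, so E[T_1 | X_0 = 1] = 1/π_1 = (2/7 + 8/9)/(8/9) = (74/63)/(8/9) = 37/28.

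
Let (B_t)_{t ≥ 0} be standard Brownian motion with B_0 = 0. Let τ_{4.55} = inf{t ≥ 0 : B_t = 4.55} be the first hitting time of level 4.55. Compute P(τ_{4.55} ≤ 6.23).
P(τ_{4.55} ≤ 6.23) = 2(1 − Φ(4.55/√6.23)) = 2(1 − Φ(1.8229)) ≈ 0.0683

By the reflection principle for standard BM, P(τ_b ≤ t) = 2 · P(B_t ≥ b). Since B_t ~ N(0, t), P(B_t ≥ 4.55) = 1 − Φ(4.55/√t) = 1 − Φ(4.55/√6.23) = 1 − Φ(1.8229) ≈ 0.03416. Doubling: P(τ_{4.55} ≤ 6.23) ≈ 2 · 0.03416 = 0.06832 ≈ 0.0683.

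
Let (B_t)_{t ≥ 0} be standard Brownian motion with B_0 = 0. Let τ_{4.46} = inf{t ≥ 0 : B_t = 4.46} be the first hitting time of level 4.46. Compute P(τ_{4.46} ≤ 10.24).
P(τ_{4.46} ≤ 10.24) = 2(1 − Φ(4.46/√10.24)) = 2(1 − Φ(1.3937)) ≈ 0.1634

By the reflection principle for standard BM, P(τ_b ≤ t) = 2 · P(B_t ≥ b). Since B_t ~ N(0, t), P(B_t ≥ 4.46) = 1 − Φ(4.46/√t) = 1 − Φ(4.46/√10.24) = 1 − Φ(1.3937) ≈ 0.08170. Doubling: P(τ_{4.46} ≤ 10.24) ≈ 2 · 0.08170 = 0.16340 ≈ 0.1634.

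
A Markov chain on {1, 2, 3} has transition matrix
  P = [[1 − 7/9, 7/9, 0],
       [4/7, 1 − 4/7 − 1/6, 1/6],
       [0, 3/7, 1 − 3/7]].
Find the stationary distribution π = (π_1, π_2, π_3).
π = (648/1873, 882/1873, 343/1873)

This is a birth-death chain on three states, which satisfies detailed balance: π_1 · P_{12} = π_2 · P_{21} and π_2 · P_{23} = π_3 · P_{32}.
From π_1 · 7/9 = π_2 · 4/7: π_2/π_1 = (7/9)/(4/7) = 49/36.
From π_2 · 1/6 = π_3 · 3/7: π_3/π_2 = (1/6)/(3/7) = 7/18.
Take π_1 proportional to 1; then unnormalized π = (1, 49/36, 343/648). Normalize by dividing by the sum 1873/648:
  π = (648/1873, 882/1873, 343/1873).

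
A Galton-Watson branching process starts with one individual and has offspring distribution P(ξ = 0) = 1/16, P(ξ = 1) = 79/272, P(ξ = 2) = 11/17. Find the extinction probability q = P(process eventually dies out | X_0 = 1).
q = 17/176

The pgf is f(s) = 1/16 + 79/272·s + 11/17·s². The extinction probability q is the smallest fixed point of f in [0, 1]. Setting s = f(s):
  11/17·s² + (79/272 − 1)·s + 1/16 = 0
  11/17·s² − (1/16 + 11/17)·s + 1/16 = 0
which factors as (s − 1)·(11/17·s − 1/16) = 0, giving roots s = 1 and s = (1/16)/(11/17) = 17/176.
Mean offspring μ = 79/272 + 2·11/17 = 431/272 > 1 (supercritical), so q < 1. The extinction probability is the smaller root: q = (1/16)/(11/17) = 17/176.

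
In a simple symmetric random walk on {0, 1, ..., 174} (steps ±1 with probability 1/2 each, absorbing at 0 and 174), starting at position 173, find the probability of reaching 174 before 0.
P(hit 174 before 0) = 173/174

Let u_k = P(hit 174 before 0 | start at k). Then u_0 = 0, u_174 = 1, and u_k = u_{k-1}/2 + u_{k+1}/2 for 1 ≤ k ≤ 173. This harmonic recurrence is solved by u_k = k/174, giving u_173 = 173/174.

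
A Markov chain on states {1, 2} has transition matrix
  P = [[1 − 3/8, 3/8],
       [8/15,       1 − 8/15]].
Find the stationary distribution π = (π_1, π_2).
π_1 = 64/109, π_2 = 45/109

Solve πP = π with π_1 + π_2 = 1. From πP = π: π_1 · (1 − 3/8) + π_2 · 8/15 = π_1 ⇒ π_2 · 8/15 = π_1 · 3/8 ⇒ π_2/π_1 = (3/8)/(8/15) = 45/64. Together with π_1 + π_2 = 1:
  π_1 = (8/15)/(3/8 + 8/15) = (8/15)/(109/120) = 64/109,
  π_2 = (3/8)/(3/8 + 8/15) = (3/8)/(109/120) = 45/109.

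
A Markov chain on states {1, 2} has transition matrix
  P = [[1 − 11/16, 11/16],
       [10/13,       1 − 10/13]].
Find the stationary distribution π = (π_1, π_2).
π_1 = 160/303, π_2 = 143/303

Solve πP = π with π_1 + π_2 = 1. From πP = π: π_1 · (1 − 11/16) + π_2 · 10/13 = π_1 ⇒ π_2 · 10/13 = π_1 · 11/16 ⇒ π_2/π_1 = (11/16)/(10/13) = 143/160. Together with π_1 + π_2 = 1:
  π_1 = (10/13)/(11/16 + 10/13) = (10/13)/(303/208) = 160/303,
  π_2 = (11/16)/(11/16 + 10/13) = (11/16)/(303/208) = 143/303.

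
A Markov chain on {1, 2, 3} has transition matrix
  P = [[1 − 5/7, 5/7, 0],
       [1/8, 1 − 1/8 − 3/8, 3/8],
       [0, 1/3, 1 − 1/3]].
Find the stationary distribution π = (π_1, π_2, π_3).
π = (7/92, 10/23, 45/92)

This is a birth-death chain on three states, which satisfies detailed balance: π_1 · P_{12} = π_2 · P_{21} and π_2 · P_{23} = π_3 · P_{32}.
From π_1 · 5/7 = π_2 · 1/8: π_2/π_1 = (5/7)/(1/8) = 40/7.
From π_2 · 3/8 = π_3 · 1/3: π_3/π_2 = (3/8)/(1/3) = 9/8.
Take π_1 proportional to 1; then unnormalized π = (1, 40/7, 45/7). Normalize by dividing by the sum 92/7:
  π = (7/92, 10/23, 45/92).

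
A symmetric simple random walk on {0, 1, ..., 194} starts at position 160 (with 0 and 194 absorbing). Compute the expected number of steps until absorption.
E[τ | X_0 = 160] = 5440

Let v_k = E[τ | X_0 = k]. Boundary: v_0 = v_194 = 0. Recurrence: v_k = 1 + (v_{k-1} + v_{k+1})/2 for 1 ≤ k ≤ 193. The particular solution to v_k − (v_{k-1} + v_{k+1})/2 = 1 is v_k = −k^2. Adding homogeneous solution A + B k and matching boundaries gives v_k = k (194 − k). Substituting k = 160: v_160 = 160 · 34 = 5440.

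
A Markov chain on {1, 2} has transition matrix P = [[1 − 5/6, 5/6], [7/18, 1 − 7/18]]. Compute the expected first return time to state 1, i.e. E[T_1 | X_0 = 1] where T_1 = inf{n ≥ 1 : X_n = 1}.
E[T_1 | X_0 = 1] = 1/π_1 = 22/7

For an irreducible recurrent Markov chain with stationary distribution π, E[T_i | X_0 = i] = 1/π_i (Kac's formula). Here π_1 = (7/18)/(5/6 + 7/18) = (7/18)/(11/9) = 7/22, so E[T_1 | X_0 = 1] = 1/π_1 = (5/6 + 7/18)/(7/18) = (11/9)/(7/18) = 22/7.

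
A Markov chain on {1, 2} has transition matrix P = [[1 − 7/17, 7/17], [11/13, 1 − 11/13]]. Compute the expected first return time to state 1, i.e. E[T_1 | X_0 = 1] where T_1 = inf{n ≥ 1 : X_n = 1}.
E[T_1 | X_0 = 1] = 1/π_1 = 278/187

For an irreducible recurrent Markov chain with stationary distribution π, E[T_i | X_0 = i] = 1/π_i (Kac's formula). Here π_1 = (11/13)/(7/17 + 11/13) = (11/13)/(278/221) = 187/278, so E[T_1 | X_0 = 1] = 1/π_1 = (7/17 + 11/13)/(11/13) = (278/221)/(11/13) = 278/187.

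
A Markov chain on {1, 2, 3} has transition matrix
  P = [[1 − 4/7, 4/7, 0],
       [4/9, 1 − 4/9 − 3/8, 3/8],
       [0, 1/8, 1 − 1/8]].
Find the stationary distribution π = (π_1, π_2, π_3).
π = (7/43, 9/43, 27/43)

This is a birth-death chain on three states, which satisfies detailed balance: π_1 · P_{12} = π_2 · P_{21} and π_2 · P_{23} = π_3 · P_{32}.
From π_1 · 4/7 = π_2 · 4/9: π_2/π_1 = (4/7)/(4/9) = 9/7.
From π_2 · 3/8 = π_3 · 1/8: π_3/π_2 = (3/8)/(1/8) = 3.
Take π_1 proportional to 1; then unnormalized π = (1, 9/7, 27/7). Normalize by dividing by the sum 43/7:
  π = (7/43, 9/43, 27/43).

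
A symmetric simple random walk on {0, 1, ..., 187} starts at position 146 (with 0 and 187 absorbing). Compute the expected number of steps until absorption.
E[τ | X_0 = 146] = 5986

Let v_k = E[τ | X_0 = k]. Boundary: v_0 = v_187 = 0. Recurrence: v_k = 1 + (v_{k-1} + v_{k+1})/2 for 1 ≤ k ≤ 186. The particular solution to v_k − (v_{k-1} + v_{k+1})/2 = 1 is v_k = −k^2. Adding homogeneous solution A + B k and matching boundaries gives v_k = k (187 − k). Substituting k = 146: v_146 = 146 · 41 = 5986.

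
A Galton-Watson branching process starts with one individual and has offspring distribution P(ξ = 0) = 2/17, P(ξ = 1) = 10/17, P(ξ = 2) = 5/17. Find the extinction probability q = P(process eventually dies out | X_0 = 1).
q = 2/5

The pgf is f(s) = 2/17 + 10/17·s + 5/17·s². The extinction probability q is the smallest fixed point of f in [0, 1]. Setting s = f(s):
  5/17·s² + (10/17 − 1)·s + 2/17 = 0
  5/17·s² − (2/17 + 5/17)·s + 2/17 = 0
which factors as (s − 1)·(5/17·s − 2/17) = 0, giving roots s = 1 and s = (2/17)/(5/17) = 2/5.
Mean offspring μ = 10/17 + 2·5/17 = 20/17 > 1 (supercritical), so q < 1. The extinction probability is the smaller root: q = (2/17)/(5/17) = 2/5.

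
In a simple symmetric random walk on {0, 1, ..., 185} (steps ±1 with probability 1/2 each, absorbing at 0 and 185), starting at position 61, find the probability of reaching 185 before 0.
P(hit 185 before 0) = 61/185

Let u_k = P(hit 185 before 0 | start at k). Then u_0 = 0, u_185 = 1, and u_k = u_{k-1}/2 + u_{k+1}/2 for 1 ≤ k ≤ 184. This harmonic recurrence is solved by u_k = k/185, giving u_61 = 61/185.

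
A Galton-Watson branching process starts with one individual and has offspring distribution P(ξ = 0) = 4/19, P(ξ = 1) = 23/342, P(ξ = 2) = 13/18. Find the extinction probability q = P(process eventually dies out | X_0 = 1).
q = 72/247

The pgf is f(s) = 4/19 + 23/342·s + 13/18·s². The extinction probability q is the smallest fixed point of f in [0, 1]. Setting s = f(s):
  13/18·s² + (23/342 − 1)·s + 4/19 = 0
  13/18·s² − (4/19 + 13/18)·s + 4/19 = 0
which factors as (s − 1)·(13/18·s − 4/19) = 0, giving roots s = 1 and s = (4/19)/(13/18) = 72/247.
Mean offspring μ = 23/342 + 2·13/18 = 517/342 > 1 (supercritical), so q < 1. The extinction probability is the smaller root: q = (4/19)/(13/18) = 72/247.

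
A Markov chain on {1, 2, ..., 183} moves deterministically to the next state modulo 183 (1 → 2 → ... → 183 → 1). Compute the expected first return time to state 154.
E[T_154 | X_0 = 154] = 183

The chain cycles deterministically, so starting at state 154 it returns in exactly 183 steps. Equivalently, the stationary distribution is uniform π_j = 1/183 for every state j, so by Kac's formula E[T_154] = 1/π_154 = 183.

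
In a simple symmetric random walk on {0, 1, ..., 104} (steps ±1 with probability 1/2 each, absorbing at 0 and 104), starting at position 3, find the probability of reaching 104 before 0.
P(hit 104 before 0) = 3/104

Let u_k = P(hit 104 before 0 | start at k). Then u_0 = 0, u_104 = 1, and u_k = u_{k-1}/2 + u_{k+1}/2 for 1 ≤ k ≤ 103. This harmonic recurrence is solved by u_k = k/104, giving u_3 = 3/104.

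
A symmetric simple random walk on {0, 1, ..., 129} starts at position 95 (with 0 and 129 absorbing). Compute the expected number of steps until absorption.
E[τ | X_0 = 95] = 3230

Let v_k = E[τ | X_0 = k]. Boundary: v_0 = v_129 = 0. Recurrence: v_k = 1 + (v_{k-1} + v_{k+1})/2 for 1 ≤ k ≤ 128. The particular solution to v_k − (v_{k-1} + v_{k+1})/2 = 1 is v_k = −k^2. Adding homogeneous solution A + B k and matching boundaries gives v_k = k (129 − k). Substituting k = 95: v_95 = 95 · 34 = 3230.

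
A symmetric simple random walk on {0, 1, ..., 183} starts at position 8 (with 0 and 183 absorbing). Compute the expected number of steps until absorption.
E[τ | X_0 = 8] = 1400

Let v_k = E[τ | X_0 = k]. Boundary: v_0 = v_183 = 0. Recurrence: v_k = 1 + (v_{k-1} + v_{k+1})/2 for 1 ≤ k ≤ 182. The particular solution to v_k − (v_{k-1} + v_{k+1})/2 = 1 is v_k = −k^2. Adding homogeneous solution A + B k and matching boundaries gives v_k = k (183 − k). Substituting k = 8: v_8 = 8 · 175 = 1400.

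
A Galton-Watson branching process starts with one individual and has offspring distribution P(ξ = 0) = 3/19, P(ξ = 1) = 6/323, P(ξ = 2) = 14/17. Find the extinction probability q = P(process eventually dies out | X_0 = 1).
q = 51/266

The pgf is f(s) = 3/19 + 6/323·s + 14/17·s². The extinction probability q is the smallest fixed point of f in [0, 1]. Setting s = f(s):
  14/17·s² + (6/323 − 1)·s + 3/19 = 0
  14/17·s² − (3/19 + 14/17)·s + 3/19 = 0
which factors as (s − 1)·(14/17·s − 3/19) = 0, giving roots s = 1 and s = (3/19)/(14/17) = 51/266.
Mean offspring μ = 6/323 + 2·14/17 = 538/323 > 1 (supercritical), so q < 1. The extinction probability is the smaller root: q = (3/19)/(14/17) = 51/266.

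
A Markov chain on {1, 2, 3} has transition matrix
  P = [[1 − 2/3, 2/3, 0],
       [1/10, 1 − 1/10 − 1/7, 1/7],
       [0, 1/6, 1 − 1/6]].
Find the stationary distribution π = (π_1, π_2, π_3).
π = (21/281, 140/281, 120/281)

This is a birth-death chain on three states, which satisfies detailed balance: π_1 · P_{12} = π_2 · P_{21} and π_2 · P_{23} = π_3 · P_{32}.
From π_1 · 2/3 = π_2 · 1/10: π_2/π_1 = (2/3)/(1/10) = 20/3.
From π_2 · 1/7 = π_3 · 1/6: π_3/π_2 = (1/7)/(1/6) = 6/7.
Take π_1 proportional to 1; then unnormalized π = (1, 20/3, 40/7). Normalize by dividing by the sum 281/21:
  π = (21/281, 140/281, 120/281).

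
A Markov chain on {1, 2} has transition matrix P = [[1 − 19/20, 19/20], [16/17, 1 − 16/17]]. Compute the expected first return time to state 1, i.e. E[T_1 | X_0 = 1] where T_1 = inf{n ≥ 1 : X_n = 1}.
E[T_1 | X_0 = 1] = 1/π_1 = 643/320

For an irreducible recurrent Markov chain with stationary distribution π, E[T_i | X_0 = i] = 1/π_i (Kac's formula). Here π_1 = (16/17)/(19/20 + 16/17) = (16/17)/(643/340) = 320/643, so E[T_1 | X_0 = 1] = 1/π_1 = (19/20 + 16/17)/(16/17) = (643/340)/(16/17) = 643/320.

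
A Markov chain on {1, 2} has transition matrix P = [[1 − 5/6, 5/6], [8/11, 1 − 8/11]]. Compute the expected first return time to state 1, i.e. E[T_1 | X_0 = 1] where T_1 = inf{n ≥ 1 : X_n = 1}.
E[T_1 | X_0 = 1] = 1/π_1 = 103/48

For an irreducible recurrent Markov chain with stationary distribution π, E[T_i | X_0 = i] = 1/π_i (Kac's formula). Here π_1 = (8/11)/(5/6 + 8/11) = (8/11)/(103/66) = 48/103, so E[T_1 | X_0 = 1] = 1/π_1 = (5/6 + 8/11)/(8/11) = (103/66)/(8/11) = 103/48.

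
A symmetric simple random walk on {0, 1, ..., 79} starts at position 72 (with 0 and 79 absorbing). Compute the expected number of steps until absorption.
E[τ | X_0 = 72] = 504

Let v_k = E[τ | X_0 = k]. Boundary: v_0 = v_79 = 0. Recurrence: v_k = 1 + (v_{k-1} + v_{k+1})/2 for 1 ≤ k ≤ 78. The particular solution to v_k − (v_{k-1} + v_{k+1})/2 = 1 is v_k = −k^2. Adding homogeneous solution A + B k and matching boundaries gives v_k = k (79 − k). Substituting k = 72: v_72 = 72 · 7 = 504.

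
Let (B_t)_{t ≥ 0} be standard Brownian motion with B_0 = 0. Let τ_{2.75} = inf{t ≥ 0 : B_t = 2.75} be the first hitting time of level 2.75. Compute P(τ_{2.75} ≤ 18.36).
P(τ_{2.75} ≤ 18.36) = 2(1 − Φ(2.75/√18.36)) = 2(1 − Φ(0.6418)) ≈ 0.5210

By the reflection principle for standard BM, P(τ_b ≤ t) = 2 · P(B_t ≥ b). Since B_t ~ N(0, t), P(B_t ≥ 2.75) = 1 − Φ(2.75/√t) = 1 − Φ(2.75/√18.36) = 1 − Φ(0.6418) ≈ 0.26050. Doubling: P(τ_{2.75} ≤ 18.36) ≈ 2 · 0.26050 = 0.52100 ≈ 0.5210.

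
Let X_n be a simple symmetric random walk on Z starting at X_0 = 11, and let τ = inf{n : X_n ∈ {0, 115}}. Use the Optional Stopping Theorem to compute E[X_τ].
E[X_τ] = 11

X_n is a martingale and τ is a bounded-mean stopping time (indeed τ is finite a.s. with bounded expectation since the walk is in a bounded region). By the OST, E[X_τ] = E[X_0] = 11. Equivalently: E[X_τ] = 115 · P(hit 115 first) + 0 · P(hit 0 first) = 115 · (11/115) = 11.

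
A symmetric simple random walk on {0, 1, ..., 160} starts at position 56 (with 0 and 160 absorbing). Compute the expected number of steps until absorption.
E[τ | X_0 = 56] = 5824

Let v_k = E[τ | X_0 = k]. Boundary: v_0 = v_160 = 0. Recurrence: v_k = 1 + (v_{k-1} + v_{k+1})/2 for 1 ≤ k ≤ 159. The particular solution to v_k − (v_{k-1} + v_{k+1})/2 = 1 is v_k = −k^2. Adding homogeneous solution A + B k and matching boundaries gives v_k = k (160 − k). Substituting k = 56: v_56 = 56 · 104 = 5824.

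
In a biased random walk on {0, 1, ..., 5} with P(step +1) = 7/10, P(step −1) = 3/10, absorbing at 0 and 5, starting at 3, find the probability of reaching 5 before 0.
P(hit 5 before 0) = (1 − (3/7)^3) / (1 − (3/7)^5) = 3871/4141

Let u_k denote P(reach 5 before 0 | start at k). Boundary: u_0 = 0, u_5 = 1. Recurrence: u_k = 7/10·u_{k+1} + 3/10·u_{k-1} for 1 ≤ k ≤ 4. Try u_k = A + B·r^k with r = q/p = (3/10)/(7/10) = 3/7. Substitution satisfies the recurrence; boundary conditions give:
  u_k = (1 − r^k) / (1 − r^N) = (1 − (3/7)^3) / (1 − (3/7)^5) = 3871/4141.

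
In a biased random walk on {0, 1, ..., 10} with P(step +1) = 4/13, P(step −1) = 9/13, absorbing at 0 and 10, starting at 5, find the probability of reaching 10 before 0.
P(hit 10 before 0) = (1 − (9/4)^5) / (1 − (9/4)^10) = 1024/60073

Let u_k denote P(reach 10 before 0 | start at k). Boundary: u_0 = 0, u_10 = 1. Recurrence: u_k = 4/13·u_{k+1} + 9/13·u_{k-1} for 1 ≤ k ≤ 9. Try u_k = A + B·r^k with r = q/p = (9/13)/(4/13) = 9/4. Substitution satisfies the recurrence; boundary conditions give:
  u_k = (1 − r^k) / (1 − r^N) = (1 − (9/4)^5) / (1 − (9/4)^10) = 1024/60073.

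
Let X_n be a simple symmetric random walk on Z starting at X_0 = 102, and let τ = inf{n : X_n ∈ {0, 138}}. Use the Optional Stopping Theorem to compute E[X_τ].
E[X_τ] = 102

X_n is a martingale and τ is a bounded-mean stopping time (indeed τ is finite a.s. with bounded expectation since the walk is in a bounded region). By the OST, E[X_τ] = E[X_0] = 102. Equivalently: E[X_τ] = 138 · P(hit 138 first) + 0 · P(hit 0 first) = 138 · (102/138) = 102.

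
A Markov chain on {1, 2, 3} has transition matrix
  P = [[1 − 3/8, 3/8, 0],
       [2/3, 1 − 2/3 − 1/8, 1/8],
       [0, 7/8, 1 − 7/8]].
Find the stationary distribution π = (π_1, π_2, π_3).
π = (14/23, 63/184, 9/184)

This is a birth-death chain on three states, which satisfies detailed balance: π_1 · P_{12} = π_2 · P_{21} and π_2 · P_{23} = π_3 · P_{32}.
From π_1 · 3/8 = π_2 · 2/3: π_2/π_1 = (3/8)/(2/3) = 9/16.
From π_2 · 1/8 = π_3 · 7/8: π_3/π_2 = (1/8)/(7/8) = 1/7.
Take π_1 proportional to 1; then unnormalized π = (1, 9/16, 9/112). Normalize by dividing by the sum 23/14:
  π = (14/23, 63/184, 9/184).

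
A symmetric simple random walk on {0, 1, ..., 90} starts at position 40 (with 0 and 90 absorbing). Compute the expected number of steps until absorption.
E[τ | X_0 = 40] = 2000

Let v_k = E[τ | X_0 = k]. Boundary: v_0 = v_90 = 0. Recurrence: v_k = 1 + (v_{k-1} + v_{k+1})/2 for 1 ≤ k ≤ 89. The particular solution to v_k − (v_{k-1} + v_{k+1})/2 = 1 is v_k = −k^2. Adding homogeneous solution A + B k and matching boundaries gives v_k = k (90 − k). Substituting k = 40: v_40 = 40 · 50 = 2000.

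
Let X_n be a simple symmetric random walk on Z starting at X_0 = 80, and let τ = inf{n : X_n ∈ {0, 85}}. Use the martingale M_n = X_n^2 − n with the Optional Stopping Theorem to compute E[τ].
E[τ] = 400

M_n = X_n^2 − n is a martingale (since E[X_{n+1}^2 | F_n] = X_n^2 + 1). By OST (τ has finite mean in a bounded region), E[M_τ] = E[M_0] = X_0^2 − 0 = 80^2 = 6400. Also E[M_τ] = E[X_τ^2] − E[τ]. The walk exits at 0 or 85, with P(hit 85 first) = 80/85, so E[X_τ^2] = 85^2 · 80/85 + 0 = 6800. Thus E[τ] = E[X_τ^2] − E[M_τ] = 6800 − 6400 = 400 = 80(85 − 80) = 400.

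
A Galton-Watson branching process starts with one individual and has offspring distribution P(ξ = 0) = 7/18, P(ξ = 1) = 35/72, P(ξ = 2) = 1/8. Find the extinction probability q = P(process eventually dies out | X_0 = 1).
q = 1

Mean offspring μ = 0·7/18 + 1·35/72 + 2·1/8 = 53/72 ≤ 1. For μ ≤ 1 with offspring not concentrated at 1, the Galton-Watson process goes extinct almost surely, so q = 1.
(Algebraic check: The pgf is f(s) = 7/18 + 35/72·s + 1/8·s². The extinction probability q is the smallest fixed point of f in [0, 1]. Setting s = f(s):
  1/8·s² + (35/72 − 1)·s + 7/18 = 0
  1/8·s² − (7/18 + 1/8)·s + 7/18 = 0
which factors as (s − 1)·(1/8·s − 7/18) = 0, giving roots s = 1 and s = (7/18)/(1/8) = 28/9. Since 28/9 ≥ 1, the smallest root in [0, 1] is s = 1.)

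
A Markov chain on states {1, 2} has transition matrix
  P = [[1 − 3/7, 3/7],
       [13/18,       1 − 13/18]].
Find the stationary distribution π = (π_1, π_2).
π_1 = 91/145, π_2 = 54/145

Solve πP = π with π_1 + π_2 = 1. From πP = π: π_1 · (1 − 3/7) + π_2 · 13/18 = π_1 ⇒ π_2 · 13/18 = π_1 · 3/7 ⇒ π_2/π_1 = (3/7)/(13/18) = 54/91. Together with π_1 + π_2 = 1:
  π_1 = (13/18)/(3/7 + 13/18) = (13/18)/(145/126) = 91/145,
  π_2 = (3/7)/(3/7 + 13/18) = (3/7)/(145/126) = 54/145.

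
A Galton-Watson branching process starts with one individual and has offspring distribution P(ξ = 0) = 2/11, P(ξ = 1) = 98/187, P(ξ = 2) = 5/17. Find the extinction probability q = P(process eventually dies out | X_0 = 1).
q = 34/55

The pgf is f(s) = 2/11 + 98/187·s + 5/17·s². The extinction probability q is the smallest fixed point of f in [0, 1]. Setting s = f(s):
  5/17·s² + (98/187 − 1)·s + 2/11 = 0
  5/17·s² − (2/11 + 5/17)·s + 2/11 = 0
which factors as (s − 1)·(5/17·s − 2/11) = 0, giving roots s = 1 and s = (2/11)/(5/17) = 34/55.
Mean offspring μ = 98/187 + 2·5/17 = 208/187 > 1 (supercritical), so q < 1. The extinction probability is the smaller root: q = (2/11)/(5/17) = 34/55.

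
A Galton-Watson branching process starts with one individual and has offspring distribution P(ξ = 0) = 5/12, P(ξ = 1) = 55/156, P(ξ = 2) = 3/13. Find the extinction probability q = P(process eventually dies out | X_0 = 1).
q = 1

Mean offspring μ = 0·5/12 + 1·55/156 + 2·3/13 = 127/156 ≤ 1. For μ ≤ 1 with offspring not concentrated at 1, the Galton-Watson process goes extinct almost surely, so q = 1.
(Algebraic check: The pgf is f(s) = 5/12 + 55/156·s + 3/13·s². The extinction probability q is the smallest fixed point of f in [0, 1]. Setting s = f(s):
  3/13·s² + (55/156 − 1)·s + 5/12 = 0
  3/13·s² − (5/12 + 3/13)·s + 5/12 = 0
which factors as (s − 1)·(3/13·s − 5/12) = 0, giving roots s = 1 and s = (5/12)/(3/13) = 65/36. Since 65/36 ≥ 1, the smallest root in [0, 1] is s = 1.)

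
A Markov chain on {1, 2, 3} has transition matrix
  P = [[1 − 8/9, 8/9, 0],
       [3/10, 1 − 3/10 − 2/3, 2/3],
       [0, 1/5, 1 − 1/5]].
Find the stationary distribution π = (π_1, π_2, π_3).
π = (81/1121, 240/1121, 800/1121)

This is a birth-death chain on three states, which satisfies detailed balance: π_1 · P_{12} = π_2 · P_{21} and π_2 · P_{23} = π_3 · P_{32}.
From π_1 · 8/9 = π_2 · 3/10: π_2/π_1 = (8/9)/(3/10) = 80/27.
From π_2 · 2/3 = π_3 · 1/5: π_3/π_2 = (2/3)/(1/5) = 10/3.
Take π_1 proportional to 1; then unnormalized π = (1, 80/27, 800/81). Normalize by dividing by the sum 1121/81:
  π = (81/1121, 240/1121, 800/1121).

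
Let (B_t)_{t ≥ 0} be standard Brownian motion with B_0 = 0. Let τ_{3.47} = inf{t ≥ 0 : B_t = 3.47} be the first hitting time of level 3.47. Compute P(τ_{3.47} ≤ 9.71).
P(τ_{3.47} ≤ 9.71) = 2(1 − Φ(3.47/√9.71)) = 2(1 − Φ(1.1136)) ≈ 0.2655

By the reflection principle for standard BM, P(τ_b ≤ t) = 2 · P(B_t ≥ b). Since B_t ~ N(0, t), P(B_t ≥ 3.47) = 1 − Φ(3.47/√t) = 1 − Φ(3.47/√9.71) = 1 − Φ(1.1136) ≈ 0.13273. Doubling: P(τ_{3.47} ≤ 9.71) ≈ 2 · 0.13273 = 0.26546 ≈ 0.2655.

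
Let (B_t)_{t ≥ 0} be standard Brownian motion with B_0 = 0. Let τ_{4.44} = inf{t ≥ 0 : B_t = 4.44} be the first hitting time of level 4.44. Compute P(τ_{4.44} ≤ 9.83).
P(τ_{4.44} ≤ 9.83) = 2(1 − Φ(4.44/√9.83)) = 2(1 − Φ(1.4161)) ≈ 0.1567

By the reflection principle for standard BM, P(τ_b ≤ t) = 2 · P(B_t ≥ b). Since B_t ~ N(0, t), P(B_t ≥ 4.44) = 1 − Φ(4.44/√t) = 1 − Φ(4.44/√9.83) = 1 − Φ(1.4161) ≈ 0.07837. Doubling: P(τ_{4.44} ≤ 9.83) ≈ 2 · 0.07837 = 0.15674 ≈ 0.1567.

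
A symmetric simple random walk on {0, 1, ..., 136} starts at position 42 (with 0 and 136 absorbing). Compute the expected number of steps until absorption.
E[τ | X_0 = 42] = 3948

Let v_k = E[τ | X_0 = k]. Boundary: v_0 = v_136 = 0. Recurrence: v_k = 1 + (v_{k-1} + v_{k+1})/2 for 1 ≤ k ≤ 135. The particular solution to v_k − (v_{k-1} + v_{k+1})/2 = 1 is v_k = −k^2. Adding homogeneous solution A + B k and matching boundaries gives v_k = k (136 − k). Substituting k = 42: v_42 = 42 · 94 = 3948.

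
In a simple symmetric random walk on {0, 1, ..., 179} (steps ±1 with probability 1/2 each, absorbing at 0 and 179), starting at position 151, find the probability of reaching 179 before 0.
P(hit 179 before 0) = 151/179

Let u_k = P(hit 179 before 0 | start at k). Then u_0 = 0, u_179 = 1, and u_k = u_{k-1}/2 + u_{k+1}/2 for 1 ≤ k ≤ 178. This harmonic recurrence is solved by u_k = k/179, giving u_151 = 151/179.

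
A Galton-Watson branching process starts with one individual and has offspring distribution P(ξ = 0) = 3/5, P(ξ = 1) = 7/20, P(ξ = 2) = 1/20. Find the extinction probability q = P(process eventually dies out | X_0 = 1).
q = 1

Mean offspring μ = 0·3/5 + 1·7/20 + 2·1/20 = 9/20 ≤ 1. For μ ≤ 1 with offspring not concentrated at 1, the Galton-Watson process goes extinct almost surely, so q = 1.
(Algebraic check: The pgf is f(s) = 3/5 + 7/20·s + 1/20·s². The extinction probability q is the smallest fixed point of f in [0, 1]. Setting s = f(s):
  1/20·s² + (7/20 − 1)·s + 3/5 = 0
  1/20·s² − (3/5 + 1/20)·s + 3/5 = 0
which factors as (s − 1)·(1/20·s − 3/5) = 0, giving roots s = 1 and s = (3/5)/(1/20) = 12. Since 12 ≥ 1, the smallest root in [0, 1] is s = 1.)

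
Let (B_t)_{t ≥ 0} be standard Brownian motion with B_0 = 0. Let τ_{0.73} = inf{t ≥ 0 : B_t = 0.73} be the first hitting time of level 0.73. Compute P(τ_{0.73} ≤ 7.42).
P(τ_{0.73} ≤ 7.42) = 2(1 − Φ(0.73/√7.42)) = 2(1 − Φ(0.2680)) ≈ 0.7887

By the reflection principle for standard BM, P(τ_b ≤ t) = 2 · P(B_t ≥ b). Since B_t ~ N(0, t), P(B_t ≥ 0.73) = 1 − Φ(0.73/√t) = 1 − Φ(0.73/√7.42) = 1 − Φ(0.2680) ≈ 0.39435. Doubling: P(τ_{0.73} ≤ 7.42) ≈ 2 · 0.39435 = 0.78870 ≈ 0.7887.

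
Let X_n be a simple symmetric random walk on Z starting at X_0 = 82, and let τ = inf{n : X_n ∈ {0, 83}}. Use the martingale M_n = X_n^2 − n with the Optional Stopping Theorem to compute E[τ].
E[τ] = 82

M_n = X_n^2 − n is a martingale (since E[X_{n+1}^2 | F_n] = X_n^2 + 1). By OST (τ has finite mean in a bounded region), E[M_τ] = E[M_0] = X_0^2 − 0 = 82^2 = 6724. Also E[M_τ] = E[X_τ^2] − E[τ]. The walk exits at 0 or 83, with P(hit 83 first) = 82/83, so E[X_τ^2] = 83^2 · 82/83 + 0 = 6806. Thus E[τ] = E[X_τ^2] − E[M_τ] = 6806 − 6724 = 82 = 82(83 − 82) = 82.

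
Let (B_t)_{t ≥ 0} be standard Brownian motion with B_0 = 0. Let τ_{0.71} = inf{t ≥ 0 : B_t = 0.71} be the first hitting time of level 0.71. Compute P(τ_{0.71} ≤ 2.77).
P(τ_{0.71} ≤ 2.77) = 2(1 − Φ(0.71/√2.77)) = 2(1 − Φ(0.4266)) ≈ 0.6697

By the reflection principle for standard BM, P(τ_b ≤ t) = 2 · P(B_t ≥ b). Since B_t ~ N(0, t), P(B_t ≥ 0.71) = 1 − Φ(0.71/√t) = 1 − Φ(0.71/√2.77) = 1 − Φ(0.4266) ≈ 0.33484. Doubling: P(τ_{0.71} ≤ 2.77) ≈ 2 · 0.33484 = 0.66968 ≈ 0.6697.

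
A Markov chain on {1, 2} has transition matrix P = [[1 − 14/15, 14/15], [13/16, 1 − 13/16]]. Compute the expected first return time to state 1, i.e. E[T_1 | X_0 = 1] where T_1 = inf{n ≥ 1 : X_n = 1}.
E[T_1 | X_0 = 1] = 1/π_1 = 419/195

For an irreducible recurrent Markov chain with stationary distribution π, E[T_i | X_0 = i] = 1/π_i (Kac's formula). Here π_1 = (13/16)/(14/15 + 13/16) = (13/16)/(419/240) = 195/419, so E[T_1 | X_0 = 1] = 1/π_1 = (14/15 + 13/16)/(13/16) = (419/240)/(13/16) = 419/195.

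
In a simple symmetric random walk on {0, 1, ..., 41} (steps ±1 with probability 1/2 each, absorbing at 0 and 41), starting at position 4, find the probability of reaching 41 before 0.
P(hit 41 before 0) = 4/41

Let u_k = P(hit 41 before 0 | start at k). Then u_0 = 0, u_41 = 1, and u_k = u_{k-1}/2 + u_{k+1}/2 for 1 ≤ k ≤ 40. This harmonic recurrence is solved by u_k = k/41, giving u_4 = 4/41.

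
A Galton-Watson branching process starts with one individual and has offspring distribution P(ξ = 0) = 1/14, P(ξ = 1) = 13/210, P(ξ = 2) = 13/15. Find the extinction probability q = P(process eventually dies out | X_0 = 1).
q = 15/182

The pgf is f(s) = 1/14 + 13/210·s + 13/15·s². The extinction probability q is the smallest fixed point of f in [0, 1]. Setting s = f(s):
  13/15·s² + (13/210 − 1)·s + 1/14 = 0
  13/15·s² − (1/14 + 13/15)·s + 1/14 = 0
which factors as (s − 1)·(13/15·s − 1/14) = 0, giving roots s = 1 and s = (1/14)/(13/15) = 15/182.
Mean offspring μ = 13/210 + 2·13/15 = 377/210 > 1 (supercritical), so q < 1. The extinction probability is the smaller root: q = (1/14)/(13/15) = 15/182.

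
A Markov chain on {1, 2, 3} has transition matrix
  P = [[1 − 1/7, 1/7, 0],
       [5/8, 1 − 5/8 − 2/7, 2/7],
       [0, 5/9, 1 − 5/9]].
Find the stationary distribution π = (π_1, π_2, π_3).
π = (1225/1649, 280/1649, 144/1649)

This is a birth-death chain on three states, which satisfies detailed balance: π_1 · P_{12} = π_2 · P_{21} and π_2 · P_{23} = π_3 · P_{32}.
From π_1 · 1/7 = π_2 · 5/8: π_2/π_1 = (1/7)/(5/8) = 8/35.
From π_2 · 2/7 = π_3 · 5/9: π_3/π_2 = (2/7)/(5/9) = 18/35.
Take π_1 proportional to 1; then unnormalized π = (1, 8/35, 144/1225). Normalize by dividing by the sum 1649/1225:
  π = (1225/1649, 280/1649, 144/1649).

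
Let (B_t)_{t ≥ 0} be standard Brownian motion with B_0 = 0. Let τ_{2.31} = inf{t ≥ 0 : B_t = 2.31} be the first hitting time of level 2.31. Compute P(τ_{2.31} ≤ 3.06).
P(τ_{2.31} ≤ 3.06) = 2(1 − Φ(2.31/√3.06)) = 2(1 − Φ(1.3205)) ≈ 0.1867

By the reflection principle for standard BM, P(τ_b ≤ t) = 2 · P(B_t ≥ b). Since B_t ~ N(0, t), P(B_t ≥ 2.31) = 1 − Φ(2.31/√t) = 1 − Φ(2.31/√3.06) = 1 − Φ(1.3205) ≈ 0.09333. Doubling: P(τ_{2.31} ≤ 3.06) ≈ 2 · 0.09333 = 0.18666 ≈ 0.1867.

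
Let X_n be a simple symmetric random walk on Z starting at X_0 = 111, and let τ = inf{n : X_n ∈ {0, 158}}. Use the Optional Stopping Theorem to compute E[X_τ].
E[X_τ] = 111

X_n is a martingale and τ is a bounded-mean stopping time (indeed τ is finite a.s. with bounded expectation since the walk is in a bounded region). By the OST, E[X_τ] = E[X_0] = 111. Equivalently: E[X_τ] = 158 · P(hit 158 first) + 0 · P(hit 0 first) = 158 · (111/158) = 111.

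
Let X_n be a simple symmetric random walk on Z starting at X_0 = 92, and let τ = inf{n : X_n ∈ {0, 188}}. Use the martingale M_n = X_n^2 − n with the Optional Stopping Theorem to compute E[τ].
E[τ] = 8832

M_n = X_n^2 − n is a martingale (since E[X_{n+1}^2 | F_n] = X_n^2 + 1). By OST (τ has finite mean in a bounded region), E[M_τ] = E[M_0] = X_0^2 − 0 = 92^2 = 8464. Also E[M_τ] = E[X_τ^2] − E[τ]. The walk exits at 0 or 188, with P(hit 188 first) = 92/188, so E[X_τ^2] = 188^2 · 92/188 + 0 = 17296. Thus E[τ] = E[X_τ^2] − E[M_τ] = 17296 − 8464 = 8832 = 92(188 − 92) = 8832.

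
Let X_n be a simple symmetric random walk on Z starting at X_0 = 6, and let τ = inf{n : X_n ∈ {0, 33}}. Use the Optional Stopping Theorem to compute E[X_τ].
E[X_τ] = 6

X_n is a martingale and τ is a bounded-mean stopping time (indeed τ is finite a.s. with bounded expectation since the walk is in a bounded region). By the OST, E[X_τ] = E[X_0] = 6. Equivalently: E[X_τ] = 33 · P(hit 33 first) + 0 · P(hit 0 first) = 33 · (6/33) = 6.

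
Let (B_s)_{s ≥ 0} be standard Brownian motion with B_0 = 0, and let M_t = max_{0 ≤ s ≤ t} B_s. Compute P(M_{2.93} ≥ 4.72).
P(M_{2.93} ≥ 4.72) = 2·P(B_{2.93} ≥ 4.72) = 2(1 − Φ(4.72/√2.93)) ≈ 0.0058

By the reflection principle for Brownian motion, P(M_t ≥ a) = 2 · P(B_t ≥ a) for a ≥ 0. Since B_t ~ N(0, t), P(B_t ≥ 4.72) = 1 − Φ(4.72/√t) = 1 − Φ(4.72/√2.93) = 1 − Φ(2.7575). So
  P(M_{2.93} ≥ 4.72) = 2(1 − Φ(2.7575)) ≈ 0.0058.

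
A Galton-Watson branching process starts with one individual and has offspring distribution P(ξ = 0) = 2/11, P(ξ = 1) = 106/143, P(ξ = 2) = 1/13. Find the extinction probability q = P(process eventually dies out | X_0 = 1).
q = 1

Mean offspring μ = 0·2/11 + 1·106/143 + 2·1/13 = 128/143 ≤ 1. For μ ≤ 1 with offspring not concentrated at 1, the Galton-Watson process goes extinct almost surely, so q = 1.
(Algebraic check: The pgf is f(s) = 2/11 + 106/143·s + 1/13·s². The extinction probability q is the smallest fixed point of f in [0, 1]. Setting s = f(s):
  1/13·s² + (106/143 − 1)·s + 2/11 = 0
  1/13·s² − (2/11 + 1/13)·s + 2/11 = 0
which factors as (s − 1)·(1/13·s − 2/11) = 0, giving roots s = 1 and s = (2/11)/(1/13) = 26/11. Since 26/11 ≥ 1, the smallest root in [0, 1] is s = 1.)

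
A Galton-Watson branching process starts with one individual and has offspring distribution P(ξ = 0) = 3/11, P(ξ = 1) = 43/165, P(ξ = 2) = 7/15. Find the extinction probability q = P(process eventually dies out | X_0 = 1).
q = 45/77

The pgf is f(s) = 3/11 + 43/165·s + 7/15·s². The extinction probability q is the smallest fixed point of f in [0, 1]. Setting s = f(s):
  7/15·s² + (43/165 − 1)·s + 3/11 = 0
  7/15·s² − (3/11 + 7/15)·s + 3/11 = 0
which factors as (s − 1)·(7/15·s − 3/11) = 0, giving roots s = 1 and s = (3/11)/(7/15) = 45/77.
Mean offspring μ = 43/165 + 2·7/15 = 197/165 > 1 (supercritical), so q < 1. The extinction probability is the smaller root: q = (3/11)/(7/15) = 45/77.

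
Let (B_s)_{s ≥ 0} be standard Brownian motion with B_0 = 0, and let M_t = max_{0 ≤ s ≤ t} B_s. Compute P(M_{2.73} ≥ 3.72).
P(M_{2.73} ≥ 3.72) = 2·P(B_{2.73} ≥ 3.72) = 2(1 − Φ(3.72/√2.73)) ≈ 0.0244

By the reflection principle for Brownian motion, P(M_t ≥ a) = 2 · P(B_t ≥ a) for a ≥ 0. Since B_t ~ N(0, t), P(B_t ≥ 3.72) = 1 − Φ(3.72/√t) = 1 − Φ(3.72/√2.73) = 1 − Φ(2.2514). So
  P(M_{2.73} ≥ 3.72) = 2(1 − Φ(2.2514)) ≈ 0.0244.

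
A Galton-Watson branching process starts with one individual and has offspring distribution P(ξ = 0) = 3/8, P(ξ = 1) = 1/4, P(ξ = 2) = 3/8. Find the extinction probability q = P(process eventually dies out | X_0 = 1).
q = 1

Mean offspring μ = 0·3/8 + 1·1/4 + 2·3/8 = 1 ≤ 1. For μ ≤ 1 with offspring not concentrated at 1, the Galton-Watson process goes extinct almost surely, so q = 1.
(Algebraic check: The pgf is f(s) = 3/8 + 1/4·s + 3/8·s². The extinction probability q is the smallest fixed point of f in [0, 1]. Setting s = f(s):
  3/8·s² + (1/4 − 1)·s + 3/8 = 0
  3/8·s² − (3/8 + 3/8)·s + 3/8 = 0
which factors as (s − 1)·(3/8·s − 3/8) = 0, giving roots s = 1 and s = (3/8)/(3/8) = 1. Since 1 ≥ 1, the smallest root in [0, 1] is s = 1.)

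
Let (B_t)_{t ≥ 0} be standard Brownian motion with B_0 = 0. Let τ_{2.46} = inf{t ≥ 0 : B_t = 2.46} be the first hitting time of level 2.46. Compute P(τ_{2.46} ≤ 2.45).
P(τ_{2.46} ≤ 2.45) = 2(1 − Φ(2.46/√2.45)) = 2(1 − Φ(1.5716)) ≈ 0.1160

By the reflection principle for standard BM, P(τ_b ≤ t) = 2 · P(B_t ≥ b). Since B_t ~ N(0, t), P(B_t ≥ 2.46) = 1 − Φ(2.46/√t) = 1 − Φ(2.46/√2.45) = 1 − Φ(1.5716) ≈ 0.05802. Doubling: P(τ_{2.46} ≤ 2.45) ≈ 2 · 0.05802 = 0.11604 ≈ 0.1160.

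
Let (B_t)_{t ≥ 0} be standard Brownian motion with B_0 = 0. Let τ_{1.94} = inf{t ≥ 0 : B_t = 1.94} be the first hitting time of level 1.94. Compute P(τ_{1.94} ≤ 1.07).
P(τ_{1.94} ≤ 1.07) = 2(1 − Φ(1.94/√1.07)) = 2(1 − Φ(1.8755)) ≈ 0.0607

By the reflection principle for standard BM, P(τ_b ≤ t) = 2 · P(B_t ≥ b). Since B_t ~ N(0, t), P(B_t ≥ 1.94) = 1 − Φ(1.94/√t) = 1 − Φ(1.94/√1.07) = 1 − Φ(1.8755) ≈ 0.03036. Doubling: P(τ_{1.94} ≤ 1.07) ≈ 2 · 0.03036 = 0.06072 ≈ 0.0607.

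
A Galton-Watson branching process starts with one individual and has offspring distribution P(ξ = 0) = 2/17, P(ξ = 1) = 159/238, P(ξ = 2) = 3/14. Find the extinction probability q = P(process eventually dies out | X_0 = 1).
q = 28/51

The pgf is f(s) = 2/17 + 159/238·s + 3/14·s². The extinction probability q is the smallest fixed point of f in [0, 1]. Setting s = f(s):
  3/14·s² + (159/238 − 1)·s + 2/17 = 0
  3/14·s² − (2/17 + 3/14)·s + 2/17 = 0
which factors as (s − 1)·(3/14·s − 2/17) = 0, giving roots s = 1 and s = (2/17)/(3/14) = 28/51.
Mean offspring μ = 159/238 + 2·3/14 = 261/238 > 1 (supercritical), so q < 1. The extinction probability is the smaller root: q = (2/17)/(3/14) = 28/51.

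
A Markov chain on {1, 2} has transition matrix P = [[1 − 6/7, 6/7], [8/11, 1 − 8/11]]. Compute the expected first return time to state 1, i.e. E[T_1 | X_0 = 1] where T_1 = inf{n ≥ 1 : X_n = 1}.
E[T_1 | X_0 = 1] = 1/π_1 = 61/28

For an irreducible recurrent Markov chain with stationary distribution π, E[T_i | X_0 = i] = 1/π_i (Kac's formula). Here π_1 = (8/11)/(6/7 + 8/11) = (8/11)/(122/77) = 28/61, so E[T_1 | X_0 = 1] = 1/π_1 = (6/7 + 8/11)/(8/11) = (122/77)/(8/11) = 61/28.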